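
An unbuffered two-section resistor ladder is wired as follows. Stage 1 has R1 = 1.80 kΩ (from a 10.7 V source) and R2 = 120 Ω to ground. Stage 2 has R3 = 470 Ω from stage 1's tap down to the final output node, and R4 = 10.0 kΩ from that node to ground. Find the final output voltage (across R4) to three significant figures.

V_out ≈ 0.632 V

Stage 2 presents R3+R4 = 10470 Ω as a load on stage 1's tap.
Stage 1's lower leg becomes R2‖(R3+R4) = 118.6 Ω, so V_mid = 10.7 × 118.6/1919 = 0.6616 V.
Stage 2 is itself unloaded: V_out = V_mid × R4/(R3+R4) = 0.6616 × 10000/10470 = 0.632 V.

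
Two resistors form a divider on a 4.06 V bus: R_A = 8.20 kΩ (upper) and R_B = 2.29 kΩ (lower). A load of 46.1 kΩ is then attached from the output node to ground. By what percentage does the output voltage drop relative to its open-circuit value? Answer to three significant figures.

3.74 %

The divider's output (Thévenin) resistance is R_A‖R_B = 1.790 kΩ.
Fractional drop under load = R_th/(R_th + R_L) = 1.790 / (1.790 + 46.1) = 0.03738.
So the output falls by 3.74 %.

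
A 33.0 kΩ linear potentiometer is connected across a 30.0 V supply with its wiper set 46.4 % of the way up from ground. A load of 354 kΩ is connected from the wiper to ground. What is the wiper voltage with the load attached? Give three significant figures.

V ≈ 13.6 V

The wiper splits the pot into (1−α)R = 17.69 kΩ above and αR = 15.31 kΩ below.
Lower section ‖ load = 14.68 kΩ.
V_wiper = 30.0 × 14.68/(17.69 + 14.68) = 13.6 V.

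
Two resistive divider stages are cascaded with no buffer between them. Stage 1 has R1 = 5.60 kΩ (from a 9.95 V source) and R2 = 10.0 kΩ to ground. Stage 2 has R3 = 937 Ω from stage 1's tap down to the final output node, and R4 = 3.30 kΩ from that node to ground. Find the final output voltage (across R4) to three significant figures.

Stage 2 presents R3+R4 = 4237 Ω as a load on stage 1's tap.
Stage 1's lower leg becomes R2‖(R3+R4) = 2976 Ω, so V_mid = 9.95 × 2976/8576 = 3.453 V.
Stage 2 is itself unloaded: V_out = V_mid × R4/(R3+R4) = 3.453 × 3300/4237 = 2.69 V.

V_out ≈ 2.69 V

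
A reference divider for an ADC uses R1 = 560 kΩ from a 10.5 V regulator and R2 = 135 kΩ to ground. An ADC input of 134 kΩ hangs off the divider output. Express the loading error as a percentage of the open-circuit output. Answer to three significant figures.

Unloaded V = 10.5 × 135/695.0 = 2.040 V.
Loaded: R2‖R_L = 67.25 kΩ, giving V = 10.5 × 67.25/627.2 = 1.126 V.
Drop = (2.040 − 1.126) / 2.040 = 44.8 %.

44.8 %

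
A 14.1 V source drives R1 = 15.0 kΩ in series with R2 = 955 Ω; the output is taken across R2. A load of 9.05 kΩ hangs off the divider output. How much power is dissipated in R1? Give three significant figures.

Total resistance from the source is R1 + (R2‖R_L) = 15860 Ω, so I = 14.1/15860 Ω = 0.8888 mA.
P = I²·R1 = (0.8888 mA)² × 15.0 kΩ = 11.8 mW.

P ≈ 11.8 mW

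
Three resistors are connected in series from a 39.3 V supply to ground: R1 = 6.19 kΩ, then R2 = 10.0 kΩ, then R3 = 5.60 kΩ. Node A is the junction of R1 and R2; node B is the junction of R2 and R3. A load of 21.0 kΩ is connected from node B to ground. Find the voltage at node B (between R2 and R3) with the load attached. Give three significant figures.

V ≈ 8.43 V

At node B, R3 is in parallel with the load: R3‖R_L = 4.421 kΩ.
Below node A the resistance is R2 + (R3‖R_L) = 14.42 kΩ, so V_A = 39.3 × 14.42/20.61 = 27.50 V.
Then V_B = V_A × (R3‖R_L)/(R2 + R3‖R_L) = 27.50 × 4.421/14.42 = 8.43 V.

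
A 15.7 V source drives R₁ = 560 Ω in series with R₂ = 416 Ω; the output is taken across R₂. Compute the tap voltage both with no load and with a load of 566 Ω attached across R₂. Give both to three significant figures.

Open-circuit: V = 15.7 × 416/(560 + 416) = 6.69 V.
With the load, R₂ becomes R₂‖R_L = 239.8 Ω, so V = 15.7 × 239.8/799.8 = 4.71 V.

Unloaded: 6.69 V; loaded: 4.71 V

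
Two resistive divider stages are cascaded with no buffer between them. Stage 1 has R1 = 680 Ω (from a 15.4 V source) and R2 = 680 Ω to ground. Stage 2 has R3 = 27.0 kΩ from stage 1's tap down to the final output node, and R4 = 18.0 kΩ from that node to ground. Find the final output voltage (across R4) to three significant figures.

Stage 2 presents R3+R4 = 45000 Ω as a load on stage 1's tap.
Stage 1's lower leg becomes R2‖(R3+R4) = 669.9 Ω, so V_mid = 15.4 × 669.9/1350 = 7.642 V.
Stage 2 is itself unloaded: V_out = V_mid × R4/(R3+R4) = 7.642 × 18000/45000 = 3.06 V.

V_out ≈ 3.06 V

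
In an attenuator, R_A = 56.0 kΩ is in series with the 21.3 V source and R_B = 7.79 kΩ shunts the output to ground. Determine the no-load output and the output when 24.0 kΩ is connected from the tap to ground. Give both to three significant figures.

Open-circuit: V = 21.3 × 7.79/(56.0 + 7.79) = 2.60 V.
With the load, R_B becomes R_B‖R_L = 5.881 kΩ, so V = 21.3 × 5.881/61.88 = 2.02 V.

Unloaded: 2.60 V; loaded: 2.02 V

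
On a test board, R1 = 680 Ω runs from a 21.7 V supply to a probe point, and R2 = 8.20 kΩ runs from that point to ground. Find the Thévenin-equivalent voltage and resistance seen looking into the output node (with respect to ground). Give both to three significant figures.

V_th = 20.0 V, R_th = 628 Ω

V_th is the open-circuit tap voltage: 21.7 × 8200/(680 + 8200) = 20.0 V.
With the supply zeroed, R1 and R2 appear in parallel from the tap: R_th = R1‖R2 = (680 × 8200)/8880 = 628 Ω.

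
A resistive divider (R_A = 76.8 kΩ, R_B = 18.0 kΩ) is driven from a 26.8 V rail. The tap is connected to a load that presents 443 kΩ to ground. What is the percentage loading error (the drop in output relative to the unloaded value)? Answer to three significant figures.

The divider's output (Thévenin) resistance is R_A‖R_B = 14.58 kΩ.
Fractional drop under load = R_th/(R_th + R_L) = 14.58 / (14.58 + 443) = 0.03187.
So the output falls by 3.19 %.

3.19 %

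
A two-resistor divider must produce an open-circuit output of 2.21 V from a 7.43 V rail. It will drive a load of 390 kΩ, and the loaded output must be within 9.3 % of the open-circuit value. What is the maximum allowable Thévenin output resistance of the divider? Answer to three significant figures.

R_th ≤ 40.0 kΩ

Loading drop = R_th/(R_th + R_L) ≤ 0.0930, so R_th ≤ R_L · ε/(1−ε) = 390 kΩ × 0.0930/0.9070 = 40.0 kΩ.
(Any R1, R2 with R2/(R1+R2) = 0.297 and R1‖R2 ≤ 40.0 kΩ will meet the spec.)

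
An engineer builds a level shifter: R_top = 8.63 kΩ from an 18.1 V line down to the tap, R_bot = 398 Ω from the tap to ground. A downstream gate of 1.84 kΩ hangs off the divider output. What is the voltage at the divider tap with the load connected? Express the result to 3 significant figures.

The load sits in parallel with R_bot: R_bot‖R_L = (398 × 1840) / (398 + 1840) = 327.2 Ω.
V_out = 18.1 × 327.2 / (8630 + 327.2) = 18.1 × 327.2/8957 = 0.661 V.

V_out ≈ 0.661 V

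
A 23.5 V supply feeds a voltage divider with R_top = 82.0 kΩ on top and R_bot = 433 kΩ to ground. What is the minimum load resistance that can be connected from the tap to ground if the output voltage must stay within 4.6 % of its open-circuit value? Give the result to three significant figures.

Output resistance R_th = R_top‖R_bot = (82.0 × 433)/515.0 = 68.94 kΩ.
The fractional drop is R_th/(R_th + R_L); requiring this ≤ 0.0460 gives R_L ≥ R_th(1/0.0460 − 1) = 68.94 × 20.74 = 1.43 MΩ.

R_L(min) ≈ 1.43 MΩ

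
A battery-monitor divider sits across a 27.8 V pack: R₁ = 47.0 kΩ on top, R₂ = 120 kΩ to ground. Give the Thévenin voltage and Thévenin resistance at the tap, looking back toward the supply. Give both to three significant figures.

V_th = 20.0 V, R_th = 33.8 kΩ

V_th is the open-circuit tap voltage: 27.8 × 120/(47.0 + 120) = 20.0 V.
With the supply zeroed, R₁ and R₂ appear in parallel from the tap: R_th = R₁‖R₂ = (47.0 × 120)/167.0 = 33.8 kΩ.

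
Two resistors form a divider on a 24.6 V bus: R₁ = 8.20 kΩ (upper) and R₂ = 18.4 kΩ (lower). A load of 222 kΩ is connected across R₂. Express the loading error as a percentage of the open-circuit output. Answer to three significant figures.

2.49 %

The divider's output (Thévenin) resistance is R₁‖R₂ = 5.672 kΩ.
Fractional drop under load = R_th/(R_th + R_L) = 5.672 / (5.672 + 222) = 0.02491.
So the output falls by 2.49 %.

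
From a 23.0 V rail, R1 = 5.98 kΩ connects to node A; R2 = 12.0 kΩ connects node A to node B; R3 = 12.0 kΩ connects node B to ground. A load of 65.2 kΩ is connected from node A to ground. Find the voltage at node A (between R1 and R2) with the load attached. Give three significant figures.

V ≈ 17.2 V

Below node A the series string R2+R3 = 24.00 kΩ sits in parallel with the 65.2 kΩ load: 17.54 kΩ.
V_A = 23.0 × 17.54/(5.98 + 17.54) = 17.2 V.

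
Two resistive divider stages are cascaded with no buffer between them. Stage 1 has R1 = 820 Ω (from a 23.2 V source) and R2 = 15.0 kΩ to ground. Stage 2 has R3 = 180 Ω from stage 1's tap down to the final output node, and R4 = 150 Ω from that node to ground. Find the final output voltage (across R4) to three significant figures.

Stage 2 presents R3+R4 = 330.0 Ω as a load on stage 1's tap.
Stage 1's lower leg becomes R2‖(R3+R4) = 322.9 Ω, so V_mid = 23.2 × 322.9/1143 = 6.555 V.
Stage 2 is itself unloaded: V_out = V_mid × R4/(R3+R4) = 6.555 × 150/330.0 = 2.98 V.

V_out ≈ 2.98 V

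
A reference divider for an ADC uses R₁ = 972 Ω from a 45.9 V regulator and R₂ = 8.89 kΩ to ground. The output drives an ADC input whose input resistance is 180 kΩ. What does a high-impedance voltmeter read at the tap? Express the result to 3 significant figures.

The load sits in parallel with R₂: R₂‖R_L = (8890 × 180000) / (8890 + 180000) = 8472 Ω.
V_out = 45.9 × 8472 / (972 + 8472) = 45.9 × 8472/9444 = 41.2 V.

V_out ≈ 41.2 V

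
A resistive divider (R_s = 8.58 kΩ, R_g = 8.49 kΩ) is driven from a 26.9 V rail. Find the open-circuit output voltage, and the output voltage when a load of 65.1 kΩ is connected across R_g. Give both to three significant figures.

Unloaded: 13.4 V; loaded: 12.6 V

Open-circuit: V = 26.9 × 8.49/(8.58 + 8.49) = 13.4 V.
With the load, R_g becomes R_g‖R_L = 7.511 kΩ, so V = 26.9 × 7.511/16.09 = 12.6 V.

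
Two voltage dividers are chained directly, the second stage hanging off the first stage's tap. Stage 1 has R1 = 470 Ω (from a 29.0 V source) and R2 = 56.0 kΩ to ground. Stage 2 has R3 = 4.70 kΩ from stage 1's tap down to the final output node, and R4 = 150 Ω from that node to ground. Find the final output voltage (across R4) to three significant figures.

V_out ≈ 0.811 V

Stage 2 presents R3+R4 = 4850 Ω as a load on stage 1's tap.
Stage 1's lower leg becomes R2‖(R3+R4) = 4463 Ω, so V_mid = 29.0 × 4463/4933 = 26.24 V.
Stage 2 is itself unloaded: V_out = V_mid × R4/(R3+R4) = 26.24 × 150/4850 = 0.811 V.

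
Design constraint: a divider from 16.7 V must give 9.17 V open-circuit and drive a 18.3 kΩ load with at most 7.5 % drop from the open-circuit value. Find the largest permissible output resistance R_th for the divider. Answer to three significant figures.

Loading drop = R_th/(R_th + R_L) ≤ 0.0750, so R_th ≤ R_L · ε/(1−ε) = 18.3 kΩ × 0.0750/0.9250 = 1.48 kΩ.
(Any R1, R2 with R2/(R1+R2) = 0.549 and R1‖R2 ≤ 1.48 kΩ will meet the spec.)

R_th ≤ 1.48 kΩ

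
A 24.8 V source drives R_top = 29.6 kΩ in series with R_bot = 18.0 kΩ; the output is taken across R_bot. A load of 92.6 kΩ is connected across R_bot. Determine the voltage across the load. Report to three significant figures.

The load sits in parallel with R_bot: R_bot‖R_L = (18.0 × 92.6) / (18.0 + 92.6) = 15.07 kΩ.
V_out = 24.8 × 15.07 / (29.6 + 15.07) = 24.8 × 15.07/44.67 = 8.37 V.

V_out ≈ 8.37 V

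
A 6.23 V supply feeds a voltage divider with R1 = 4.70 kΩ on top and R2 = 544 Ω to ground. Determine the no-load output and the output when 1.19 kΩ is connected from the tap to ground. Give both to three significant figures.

Open-circuit: V = 6.23 × 544/(4700 + 544) = 0.646 V.
With the load, R2 becomes R2‖R_L = 373.3 Ω, so V = 6.23 × 373.3/5073 = 0.458 V.

Unloaded: 0.646 V; loaded: 0.458 V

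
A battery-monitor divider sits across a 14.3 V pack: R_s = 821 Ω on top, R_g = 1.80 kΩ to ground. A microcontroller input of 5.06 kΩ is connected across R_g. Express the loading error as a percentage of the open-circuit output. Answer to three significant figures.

Unloaded V = 14.3 × 1800/2621 = 9.8207 V.
Loaded: R_g‖R_L = 1328 Ω, giving V = 14.3 × 1328/2149 = 8.8361 V.
Drop = (9.8207 − 8.8361) / 9.8207 = 10.0 %.

10.0 %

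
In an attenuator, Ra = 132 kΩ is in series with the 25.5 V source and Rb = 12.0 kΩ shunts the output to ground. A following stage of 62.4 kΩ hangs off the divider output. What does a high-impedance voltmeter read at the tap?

V_out ≈ 1.81 V

The load sits in parallel with Rb: Rb‖R_L = (12.0 × 62.4) / (12.0 + 62.4) = 10.06 kΩ.
V_out = 25.5 × 10.06 / (132 + 10.06) = 25.5 × 10.06/142.1 = 1.81 V.
(Unloaded it would have been 2.12 V.)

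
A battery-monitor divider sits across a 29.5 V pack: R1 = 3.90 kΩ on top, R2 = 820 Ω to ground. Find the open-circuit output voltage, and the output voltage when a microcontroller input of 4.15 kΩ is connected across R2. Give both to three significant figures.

Open-circuit: V = 29.5 × 820/(3900 + 820) = 5.12 V.
With the load, R2 becomes R2‖R_L = 684.7 Ω, so V = 29.5 × 684.7/4585 = 4.41 V.

Unloaded: 5.12 V; loaded: 4.41 V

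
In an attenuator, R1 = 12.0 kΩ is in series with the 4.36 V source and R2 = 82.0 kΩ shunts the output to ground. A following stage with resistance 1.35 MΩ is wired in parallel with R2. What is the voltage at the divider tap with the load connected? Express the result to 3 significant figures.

V_out ≈ 3.77 V

The load sits in parallel with R2: R2‖R_L = (82.0 × 1350) / (82.0 + 1350) = 77.30 kΩ.
V_out = 4.36 × 77.30 / (12.0 + 77.30) = 4.36 × 77.30/89.30 = 3.77 V.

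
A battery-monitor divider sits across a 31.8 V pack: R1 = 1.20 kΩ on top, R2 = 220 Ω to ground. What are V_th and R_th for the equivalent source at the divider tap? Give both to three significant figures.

V_th = 4.93 V, R_th = 186 Ω

V_th is the open-circuit tap voltage: 31.8 × 220/(1200 + 220) = 4.93 V.
With the supply zeroed, R1 and R2 appear in parallel from the tap: R_th = R1‖R2 = (1200 × 220)/1420 = 186 Ω.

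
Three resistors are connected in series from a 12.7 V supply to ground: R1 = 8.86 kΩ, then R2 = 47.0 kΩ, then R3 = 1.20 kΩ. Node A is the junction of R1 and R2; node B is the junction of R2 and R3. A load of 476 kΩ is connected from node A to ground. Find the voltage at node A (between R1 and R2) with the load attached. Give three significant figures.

V ≈ 10.6 V

Below node A the series string R2+R3 = 48.20 kΩ sits in parallel with the 476 kΩ load: 43.77 kΩ.
V_A = 12.7 × 43.77/(8.86 + 43.77) = 10.6 V.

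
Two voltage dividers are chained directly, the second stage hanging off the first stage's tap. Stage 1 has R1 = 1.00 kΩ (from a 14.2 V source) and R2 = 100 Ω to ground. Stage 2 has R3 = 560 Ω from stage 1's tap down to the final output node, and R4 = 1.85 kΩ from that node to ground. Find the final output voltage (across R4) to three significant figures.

Stage 2 presents R3+R4 = 2410 Ω as a load on stage 1's tap.
Stage 1's lower leg becomes R2‖(R3+R4) = 96.02 Ω, so V_mid = 14.2 × 96.02/1096 = 1.244 V.
Stage 2 is itself unloaded: V_out = V_mid × R4/(R3+R4) = 1.244 × 1850/2410 = 0.955 V.

V_out ≈ 0.955 V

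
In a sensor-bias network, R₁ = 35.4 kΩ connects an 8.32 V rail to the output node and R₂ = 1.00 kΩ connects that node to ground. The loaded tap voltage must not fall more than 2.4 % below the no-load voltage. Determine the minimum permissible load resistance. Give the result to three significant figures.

Output resistance R_th = R₁‖R₂ = (35400 × 1000)/36400 = 972.5 Ω.
The fractional drop is R_th/(R_th + R_L); requiring this ≤ 0.0240 gives R_L ≥ R_th(1/0.0240 − 1) = 972.5 × 40.67 = 39.5 kΩ.

R_L(min) ≈ 39.5 kΩ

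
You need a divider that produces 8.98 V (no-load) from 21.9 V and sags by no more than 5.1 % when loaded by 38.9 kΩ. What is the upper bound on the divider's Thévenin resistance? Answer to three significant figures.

Loading drop = R_th/(R_th + R_L) ≤ 0.0510, so R_th ≤ R_L · ε/(1−ε) = 38.9 kΩ × 0.0510/0.9490 = 2.09 kΩ.

R_th ≤ 2.09 kΩ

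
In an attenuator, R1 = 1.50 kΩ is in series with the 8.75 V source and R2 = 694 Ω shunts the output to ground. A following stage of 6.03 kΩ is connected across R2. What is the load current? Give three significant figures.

I_L ≈ 0.426 mA

R2‖R_L = 622.4 Ω; V_out = 8.75 × 622.4/2122 = 2.566 V.
I_L = V_out / R_L = 2.566 / 6.03 kΩ = 0.426 mA.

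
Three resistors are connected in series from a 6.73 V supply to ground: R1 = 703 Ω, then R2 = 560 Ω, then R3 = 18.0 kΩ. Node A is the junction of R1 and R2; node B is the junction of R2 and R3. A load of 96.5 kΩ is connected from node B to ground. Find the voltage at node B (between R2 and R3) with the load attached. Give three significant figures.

V ≈ 6.21 V

At node B, R3 is in parallel with the load: R3‖R_L = 15170 Ω.
Below node A the resistance is R2 + (R3‖R_L) = 15730 Ω, so V_A = 6.73 × 15730/16430 = 6.442 V.
Then V_B = V_A × (R3‖R_L)/(R2 + R3‖R_L) = 6.442 × 15170/15730 = 6.21 V.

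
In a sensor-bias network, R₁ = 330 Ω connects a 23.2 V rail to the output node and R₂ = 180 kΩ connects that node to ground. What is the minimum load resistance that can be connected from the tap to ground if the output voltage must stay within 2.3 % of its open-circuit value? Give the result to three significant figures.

R_L(min) ≈ 14.0 kΩ

Output resistance R_th = R₁‖R₂ = (330 × 180000)/180300 = 329.4 Ω.
The fractional drop is R_th/(R_th + R_L); requiring this ≤ 0.0230 gives R_L ≥ R_th(1/0.0230 − 1) = 329.4 × 42.48 = 14.0 kΩ.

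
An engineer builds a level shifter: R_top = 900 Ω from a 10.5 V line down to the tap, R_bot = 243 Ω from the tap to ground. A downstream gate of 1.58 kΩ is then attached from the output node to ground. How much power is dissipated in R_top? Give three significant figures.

Total resistance from the source is R_top + (R_bot‖R_L) = 1111 Ω, so I = 10.5/1111 Ω = 9.454 mA.
P = I²·R_top = (9.454 mA)² × 900 Ω = 80.4 mW.

P ≈ 80.4 mW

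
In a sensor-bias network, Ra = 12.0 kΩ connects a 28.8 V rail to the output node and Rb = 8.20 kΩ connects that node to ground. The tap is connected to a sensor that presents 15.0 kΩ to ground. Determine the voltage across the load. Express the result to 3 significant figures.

The load sits in parallel with Rb: Rb‖R_L = (8.20 × 15.0) / (8.20 + 15.0) = 5.302 kΩ.
V_out = 28.8 × 5.302 / (12.0 + 5.302) = 28.8 × 5.302/17.30 = 8.83 V.
(Unloaded it would have been 11.7 V.)

V_out ≈ 8.83 V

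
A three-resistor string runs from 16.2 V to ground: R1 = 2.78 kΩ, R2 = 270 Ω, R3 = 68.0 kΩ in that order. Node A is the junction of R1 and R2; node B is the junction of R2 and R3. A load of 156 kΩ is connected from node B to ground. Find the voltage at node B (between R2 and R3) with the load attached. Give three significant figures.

At node B, R3 is in parallel with the load: R3‖R_L = 47360 Ω.
Below node A the resistance is R2 + (R3‖R_L) = 47630 Ω, so V_A = 16.2 × 47630/50410 = 15.31 V.
Then V_B = V_A × (R3‖R_L)/(R2 + R3‖R_L) = 15.31 × 47360/47630 = 15.2 V.

V ≈ 15.2 V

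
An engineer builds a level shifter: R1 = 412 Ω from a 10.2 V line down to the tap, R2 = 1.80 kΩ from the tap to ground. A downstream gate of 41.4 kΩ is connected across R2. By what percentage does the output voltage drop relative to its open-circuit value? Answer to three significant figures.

0.803 %

The divider's output (Thévenin) resistance is R1‖R2 = 335.3 Ω.
Fractional drop under load = R_th/(R_th + R_L) = 335.3 / (335.3 + 41400) = 0.008033.
So the output falls by 0.803 %.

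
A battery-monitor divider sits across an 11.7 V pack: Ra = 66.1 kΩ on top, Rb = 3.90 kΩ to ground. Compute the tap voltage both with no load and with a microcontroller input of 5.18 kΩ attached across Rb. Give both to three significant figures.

Open-circuit: V = 11.7 × 3.90/(66.1 + 3.90) = 0.652 V.
With the load, Rb becomes Rb‖R_L = 2.225 kΩ, so V = 11.7 × 2.225/68.32 = 0.381 V.

Unloaded: 0.652 V; loaded: 0.381 V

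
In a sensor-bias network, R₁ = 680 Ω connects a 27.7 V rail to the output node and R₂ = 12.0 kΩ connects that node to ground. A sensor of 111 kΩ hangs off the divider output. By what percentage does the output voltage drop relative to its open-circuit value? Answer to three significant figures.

The divider's output (Thévenin) resistance is R₁‖R₂ = 643.5 Ω.
Fractional drop under load = R_th/(R_th + R_L) = 643.5 / (643.5 + 111000) = 0.005764.
So the output falls by 0.576 %.

0.576 %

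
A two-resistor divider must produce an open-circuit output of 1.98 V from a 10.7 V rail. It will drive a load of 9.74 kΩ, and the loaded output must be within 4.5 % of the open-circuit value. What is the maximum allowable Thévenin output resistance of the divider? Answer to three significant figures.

Loading drop = R_th/(R_th + R_L) ≤ 0.0450, so R_th ≤ R_L · ε/(1−ε) = 9.74 kΩ × 0.0450/0.9550 = 459 Ω.

R_th ≤ 459 Ω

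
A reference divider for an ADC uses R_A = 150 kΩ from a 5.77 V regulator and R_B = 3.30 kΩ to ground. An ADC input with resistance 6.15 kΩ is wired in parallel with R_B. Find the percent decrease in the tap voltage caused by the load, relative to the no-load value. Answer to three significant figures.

34.4 %

The divider's output (Thévenin) resistance is R_A‖R_B = 3.229 kΩ.
Fractional drop under load = R_th/(R_th + R_L) = 3.229 / (3.229 + 6.15) = 0.3443.
So the output falls by 34.4 %.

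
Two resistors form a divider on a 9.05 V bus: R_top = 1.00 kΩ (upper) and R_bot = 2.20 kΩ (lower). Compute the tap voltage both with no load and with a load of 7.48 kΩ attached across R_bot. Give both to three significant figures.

Open-circuit: V = 9.05 × 2.20/(1.00 + 2.20) = 6.22 V.
With the load, R_bot becomes R_bot‖R_L = 1.700 kΩ, so V = 9.05 × 1.700/2.700 = 5.70 V.

Unloaded: 6.22 V; loaded: 5.70 V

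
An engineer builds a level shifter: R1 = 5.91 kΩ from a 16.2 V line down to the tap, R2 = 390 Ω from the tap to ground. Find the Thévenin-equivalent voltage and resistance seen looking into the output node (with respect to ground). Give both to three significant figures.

V_th = 1.00 V, R_th = 366 Ω

V_th is the open-circuit tap voltage: 16.2 × 390/(5910 + 390) = 1.00 V.
With the supply zeroed, R1 and R2 appear in parallel from the tap: R_th = R1‖R2 = (5910 × 390)/6300 = 366 Ω.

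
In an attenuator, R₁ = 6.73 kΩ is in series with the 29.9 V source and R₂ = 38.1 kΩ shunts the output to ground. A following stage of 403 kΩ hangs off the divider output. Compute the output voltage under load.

V_out ≈ 25.1 V

The load sits in parallel with R₂: R₂‖R_L = (38.1 × 403) / (38.1 + 403) = 34.81 kΩ.
V_out = 29.9 × 34.81 / (6.73 + 34.81) = 29.9 × 34.81/41.54 = 25.1 V.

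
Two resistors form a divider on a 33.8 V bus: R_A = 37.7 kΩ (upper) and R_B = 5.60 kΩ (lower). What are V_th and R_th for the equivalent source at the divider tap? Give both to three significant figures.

V_th = 4.37 V, R_th = 4.88 kΩ

V_th is the open-circuit tap voltage: 33.8 × 5.60/(37.7 + 5.60) = 4.37 V.
With the supply zeroed, R_A and R_B appear in parallel from the tap: R_th = R_A‖R_B = (37.7 × 5.60)/43.30 = 4.88 kΩ.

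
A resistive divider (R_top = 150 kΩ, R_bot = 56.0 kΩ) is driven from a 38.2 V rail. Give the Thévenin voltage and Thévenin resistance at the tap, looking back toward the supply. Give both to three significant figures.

V_th is the open-circuit tap voltage: 38.2 × 56.0/(150 + 56.0) = 10.4 V.
With the supply zeroed, R_top and R_bot appear in parallel from the tap: R_th = R_top‖R_bot = (150 × 56.0)/206.0 = 40.8 kΩ.

V_th = 10.4 V, R_th = 40.8 kΩ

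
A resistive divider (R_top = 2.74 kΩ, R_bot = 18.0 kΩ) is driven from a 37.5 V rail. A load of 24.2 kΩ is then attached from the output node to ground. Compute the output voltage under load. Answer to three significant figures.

The load sits in parallel with R_bot: R_bot‖R_L = (18.0 × 24.2) / (18.0 + 24.2) = 10.32 kΩ.
V_out = 37.5 × 10.32 / (2.74 + 10.32) = 37.5 × 10.32/13.06 = 29.6 V.

V_out ≈ 29.6 V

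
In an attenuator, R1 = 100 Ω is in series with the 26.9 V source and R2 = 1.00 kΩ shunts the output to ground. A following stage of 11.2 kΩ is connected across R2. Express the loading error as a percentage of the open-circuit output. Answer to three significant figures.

The divider's output (Thévenin) resistance is R1‖R2 = 90.91 Ω.
Fractional drop under load = R_th/(R_th + R_L) = 90.91 / (90.91 + 11200) = 0.008052.
So the output falls by 0.805 %.

0.805 %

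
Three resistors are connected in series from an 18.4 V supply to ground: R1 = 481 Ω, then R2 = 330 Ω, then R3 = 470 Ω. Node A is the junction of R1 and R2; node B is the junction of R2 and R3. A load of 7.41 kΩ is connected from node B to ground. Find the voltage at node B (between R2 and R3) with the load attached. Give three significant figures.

V ≈ 6.49 V

At node B, R3 is in parallel with the load: R3‖R_L = 442.0 Ω.
Below node A the resistance is R2 + (R3‖R_L) = 772.0 Ω, so V_A = 18.4 × 772.0/1253 = 11.34 V.
Then V_B = V_A × (R3‖R_L)/(R2 + R3‖R_L) = 11.34 × 442.0/772.0 = 6.49 V.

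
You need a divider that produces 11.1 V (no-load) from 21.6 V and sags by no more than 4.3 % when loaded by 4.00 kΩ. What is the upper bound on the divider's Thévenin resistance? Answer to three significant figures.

R_th ≤ 180 Ω

Loading drop = R_th/(R_th + R_L) ≤ 0.0430, so R_th ≤ R_L · ε/(1−ε) = 4.00 kΩ × 0.0430/0.9570 = 180 Ω.
(Any R1, R2 with R2/(R1+R2) = 0.514 and R1‖R2 ≤ 180 Ω will meet the spec.)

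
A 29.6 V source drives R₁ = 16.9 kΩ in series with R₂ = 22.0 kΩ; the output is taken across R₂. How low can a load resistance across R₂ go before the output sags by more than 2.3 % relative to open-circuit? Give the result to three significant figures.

Output resistance R_th = R₁‖R₂ = (16.9 × 22.0)/38.90 = 9.558 kΩ.
The fractional drop is R_th/(R_th + R_L); requiring this ≤ 0.0230 gives R_L ≥ R_th(1/0.0230 − 1) = 9.558 × 42.48 = 406 kΩ.

R_L(min) ≈ 406 kΩ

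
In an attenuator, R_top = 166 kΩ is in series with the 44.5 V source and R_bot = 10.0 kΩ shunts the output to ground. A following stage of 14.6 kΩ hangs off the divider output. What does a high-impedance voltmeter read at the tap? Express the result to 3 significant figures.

V_out ≈ 1.54 V

The load sits in parallel with R_bot: R_bot‖R_L = (10.0 × 14.6) / (10.0 + 14.6) = 5.935 kΩ.
V_out = 44.5 × 5.935 / (166 + 5.935) = 44.5 × 5.935/171.9 = 1.54 V.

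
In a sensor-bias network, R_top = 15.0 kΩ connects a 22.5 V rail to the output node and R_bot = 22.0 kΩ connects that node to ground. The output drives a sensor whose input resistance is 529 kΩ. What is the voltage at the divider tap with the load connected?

V_out ≈ 13.2 V

The load sits in parallel with R_bot: R_bot‖R_L = (22.0 × 529) / (22.0 + 529) = 21.12 kΩ.
V_out = 22.5 × 21.12 / (15.0 + 21.12) = 22.5 × 21.12/36.12 = 13.2 V.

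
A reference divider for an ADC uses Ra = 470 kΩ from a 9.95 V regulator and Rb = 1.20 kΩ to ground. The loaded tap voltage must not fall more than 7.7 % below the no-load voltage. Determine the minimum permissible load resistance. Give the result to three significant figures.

R_L(min) ≈ 14.3 kΩ

Output resistance R_th = Ra‖Rb = (470 × 1.20)/471.2 = 1.197 kΩ.
The fractional drop is R_th/(R_th + R_L); requiring this ≤ 0.0770 gives R_L ≥ R_th(1/0.0770 − 1) = 1.197 × 11.99 = 14.3 kΩ.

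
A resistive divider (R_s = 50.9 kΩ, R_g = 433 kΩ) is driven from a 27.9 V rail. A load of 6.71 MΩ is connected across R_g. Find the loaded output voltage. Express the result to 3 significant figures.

V_out ≈ 24.8 V

The load sits in parallel with R_g: R_g‖R_L = (433 × 6710) / (433 + 6710) = 406.8 kΩ.
V_out = 27.9 × 406.8 / (50.9 + 406.8) = 27.9 × 406.8/457.7 = 24.8 V.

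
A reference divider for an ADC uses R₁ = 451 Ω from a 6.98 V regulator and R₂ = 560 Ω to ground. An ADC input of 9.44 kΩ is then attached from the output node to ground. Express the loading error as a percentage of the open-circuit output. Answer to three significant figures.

The divider's output (Thévenin) resistance is R₁‖R₂ = 249.8 Ω.
Fractional drop under load = R_th/(R_th + R_L) = 249.8 / (249.8 + 9440) = 0.02578.
So the output falls by 2.58 %.

2.58 %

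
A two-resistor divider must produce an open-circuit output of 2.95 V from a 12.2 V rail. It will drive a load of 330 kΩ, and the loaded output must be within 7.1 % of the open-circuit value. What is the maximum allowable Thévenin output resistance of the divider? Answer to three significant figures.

Loading drop = R_th/(R_th + R_L) ≤ 0.0710, so R_th ≤ R_L · ε/(1−ε) = 330 kΩ × 0.0710/0.9290 = 25.2 kΩ.

R_th ≤ 25.2 kΩ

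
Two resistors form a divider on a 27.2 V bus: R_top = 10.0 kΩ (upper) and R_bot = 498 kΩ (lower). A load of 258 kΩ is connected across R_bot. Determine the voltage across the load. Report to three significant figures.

The load sits in parallel with R_bot: R_bot‖R_L = (498 × 258) / (498 + 258) = 170.0 kΩ.
V_out = 27.2 × 170.0 / (10.0 + 170.0) = 27.2 × 170.0/180.0 = 25.7 V.
(Unloaded it would have been 26.7 V.)

V_out ≈ 25.7 V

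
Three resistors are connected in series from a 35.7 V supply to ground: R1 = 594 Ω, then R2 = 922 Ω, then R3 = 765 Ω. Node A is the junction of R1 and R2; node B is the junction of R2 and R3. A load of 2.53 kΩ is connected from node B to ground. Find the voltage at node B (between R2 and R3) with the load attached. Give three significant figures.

At node B, R3 is in parallel with the load: R3‖R_L = 587.4 Ω.
Below node A the resistance is R2 + (R3‖R_L) = 1509 Ω, so V_A = 35.7 × 1509/2103 = 25.62 V.
Then V_B = V_A × (R3‖R_L)/(R2 + R3‖R_L) = 25.62 × 587.4/1509 = 9.97 V.

V ≈ 9.97 V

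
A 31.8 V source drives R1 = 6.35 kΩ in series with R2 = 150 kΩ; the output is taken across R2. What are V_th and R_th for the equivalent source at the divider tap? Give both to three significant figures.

V_th = 30.5 V, R_th = 6.09 kΩ

V_th is the open-circuit tap voltage: 31.8 × 150/(6.35 + 150) = 30.5 V.
With the supply zeroed, R1 and R2 appear in parallel from the tap: R_th = R1‖R2 = (6.35 × 150)/156.3 = 6.09 kΩ.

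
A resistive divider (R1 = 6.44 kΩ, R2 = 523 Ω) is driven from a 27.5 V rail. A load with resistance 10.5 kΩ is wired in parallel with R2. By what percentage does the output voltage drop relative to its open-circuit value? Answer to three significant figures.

4.40 %

The divider's output (Thévenin) resistance is R1‖R2 = 483.7 Ω.
Fractional drop under load = R_th/(R_th + R_L) = 483.7 / (483.7 + 10500) = 0.04404.
So the output falls by 4.40 %.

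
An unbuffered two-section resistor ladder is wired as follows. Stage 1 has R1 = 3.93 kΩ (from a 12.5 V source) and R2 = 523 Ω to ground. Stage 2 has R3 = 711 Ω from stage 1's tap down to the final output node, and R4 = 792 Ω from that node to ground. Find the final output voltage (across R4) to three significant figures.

V_out ≈ 0.592 V

Stage 2 presents R3+R4 = 1503 Ω as a load on stage 1's tap.
Stage 1's lower leg becomes R2‖(R3+R4) = 388.0 Ω, so V_mid = 12.5 × 388.0/4318 = 1.123 V.
Stage 2 is itself unloaded: V_out = V_mid × R4/(R3+R4) = 1.123 × 792/1503 = 0.592 V.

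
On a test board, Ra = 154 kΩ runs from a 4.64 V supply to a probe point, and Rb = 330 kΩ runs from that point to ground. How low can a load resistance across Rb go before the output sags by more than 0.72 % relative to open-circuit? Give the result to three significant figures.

R_L(min) ≈ 14.5 MΩ

Output resistance R_th = Ra‖Rb = (154 × 330)/484.0 = 105.0 kΩ.
The fractional drop is R_th/(R_th + R_L); requiring this ≤ 0.00720 gives R_L ≥ R_th(1/0.00720 − 1) = 105.0 × 137.9 = 14.5 MΩ.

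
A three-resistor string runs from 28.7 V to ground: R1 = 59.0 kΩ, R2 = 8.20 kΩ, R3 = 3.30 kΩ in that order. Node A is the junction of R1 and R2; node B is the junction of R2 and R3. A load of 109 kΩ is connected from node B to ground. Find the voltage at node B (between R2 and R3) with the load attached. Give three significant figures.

V ≈ 1.31 V

At node B, R3 is in parallel with the load: R3‖R_L = 3.203 kΩ.
Below node A the resistance is R2 + (R3‖R_L) = 11.40 kΩ, so V_A = 28.7 × 11.40/70.40 = 4.648 V.
Then V_B = V_A × (R3‖R_L)/(R2 + R3‖R_L) = 4.648 × 3.203/11.40 = 1.31 V.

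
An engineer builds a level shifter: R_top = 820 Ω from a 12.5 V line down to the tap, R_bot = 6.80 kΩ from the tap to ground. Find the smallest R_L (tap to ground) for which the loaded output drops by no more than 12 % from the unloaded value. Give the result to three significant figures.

Output resistance R_th = R_top‖R_bot = (820 × 6800)/7620 = 731.8 Ω.
The fractional drop is R_th/(R_th + R_L); requiring this ≤ 0.120 gives R_L ≥ R_th(1/0.120 − 1) = 731.8 × 7.333 = 5.37 kΩ.

R_L(min) ≈ 5.37 kΩ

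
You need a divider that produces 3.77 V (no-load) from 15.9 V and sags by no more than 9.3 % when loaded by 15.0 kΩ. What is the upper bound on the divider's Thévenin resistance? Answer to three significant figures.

R_th ≤ 1.54 kΩ

Loading drop = R_th/(R_th + R_L) ≤ 0.0930, so R_th ≤ R_L · ε/(1−ε) = 15.0 kΩ × 0.0930/0.9070 = 1.54 kΩ.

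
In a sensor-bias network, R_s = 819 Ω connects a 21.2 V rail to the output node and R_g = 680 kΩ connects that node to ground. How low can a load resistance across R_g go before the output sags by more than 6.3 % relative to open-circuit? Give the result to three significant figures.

Output resistance R_th = R_s‖R_g = (819 × 680000)/680800 = 818.0 Ω.
The fractional drop is R_th/(R_th + R_L); requiring this ≤ 0.0630 gives R_L ≥ R_th(1/0.0630 − 1) = 818.0 × 14.87 = 12.2 kΩ.

R_L(min) ≈ 12.2 kΩ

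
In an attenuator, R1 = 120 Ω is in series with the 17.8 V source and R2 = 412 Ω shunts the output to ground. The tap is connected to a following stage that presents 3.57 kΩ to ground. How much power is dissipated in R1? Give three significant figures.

P ≈ 159 mW

Total resistance from the source is R1 + (R2‖R_L) = 489.4 Ω, so I = 17.8/489.4 Ω = 36.37 mA.
P = I²·R1 = (36.37 mA)² × 120 Ω = 159 mW.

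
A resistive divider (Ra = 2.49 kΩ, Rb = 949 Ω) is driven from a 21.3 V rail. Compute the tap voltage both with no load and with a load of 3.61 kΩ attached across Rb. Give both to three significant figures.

Unloaded: 5.88 V; loaded: 4.94 V

Open-circuit: V = 21.3 × 949/(2490 + 949) = 5.88 V.
With the load, Rb becomes Rb‖R_L = 751.5 Ω, so V = 21.3 × 751.5/3241 = 4.94 V.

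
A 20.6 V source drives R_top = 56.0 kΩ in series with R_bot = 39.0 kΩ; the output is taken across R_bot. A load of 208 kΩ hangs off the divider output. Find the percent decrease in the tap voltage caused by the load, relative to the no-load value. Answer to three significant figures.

The divider's output (Thévenin) resistance is R_top‖R_bot = 22.99 kΩ.
Fractional drop under load = R_th/(R_th + R_L) = 22.99 / (22.99 + 208) = 0.09953.
So the output falls by 9.95 %.

9.95 %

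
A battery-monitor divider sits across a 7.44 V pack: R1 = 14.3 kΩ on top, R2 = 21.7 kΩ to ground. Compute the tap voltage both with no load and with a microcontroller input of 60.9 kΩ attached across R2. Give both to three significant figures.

Open-circuit: V = 7.44 × 21.7/(14.3 + 21.7) = 4.48 V.
With the load, R2 becomes R2‖R_L = 16.00 kΩ, so V = 7.44 × 16.00/30.30 = 3.93 V.

Unloaded: 4.48 V; loaded: 3.93 V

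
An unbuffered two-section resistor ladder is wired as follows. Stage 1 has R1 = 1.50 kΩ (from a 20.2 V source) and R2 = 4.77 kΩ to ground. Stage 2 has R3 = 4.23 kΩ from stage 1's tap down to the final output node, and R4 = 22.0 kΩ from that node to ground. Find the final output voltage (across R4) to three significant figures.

Stage 2 presents R3+R4 = 26.23 kΩ as a load on stage 1's tap.
Stage 1's lower leg becomes R2‖(R3+R4) = 4.036 kΩ, so V_mid = 20.2 × 4.036/5.536 = 14.73 V.
Stage 2 is itself unloaded: V_out = V_mid × R4/(R3+R4) = 14.73 × 22.0/26.23 = 12.4 V.

V_out ≈ 12.4 V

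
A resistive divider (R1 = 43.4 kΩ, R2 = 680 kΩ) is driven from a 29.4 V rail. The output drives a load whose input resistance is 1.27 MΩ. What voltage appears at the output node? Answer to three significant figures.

V_out ≈ 26.8 V

The load sits in parallel with R2: R2‖R_L = (680 × 1270) / (680 + 1270) = 442.9 kΩ.
V_out = 29.4 × 442.9 / (43.4 + 442.9) = 29.4 × 442.9/486.3 = 26.8 V.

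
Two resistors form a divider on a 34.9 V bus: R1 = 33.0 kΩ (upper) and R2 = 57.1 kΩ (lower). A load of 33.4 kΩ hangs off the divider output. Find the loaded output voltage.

The load sits in parallel with R2: R2‖R_L = (57.1 × 33.4) / (57.1 + 33.4) = 21.07 kΩ.
V_out = 34.9 × 21.07 / (33.0 + 21.07) = 34.9 × 21.07/54.07 = 13.6 V.

V_out ≈ 13.6 V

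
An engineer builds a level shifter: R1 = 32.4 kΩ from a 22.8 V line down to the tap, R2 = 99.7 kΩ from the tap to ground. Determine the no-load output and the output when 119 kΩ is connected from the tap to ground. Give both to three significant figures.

Open-circuit: V = 22.8 × 99.7/(32.4 + 99.7) = 17.2 V.
With the load, R2 becomes R2‖R_L = 54.25 kΩ, so V = 22.8 × 54.25/86.65 = 14.3 V.

Unloaded: 17.2 V; loaded: 14.3 V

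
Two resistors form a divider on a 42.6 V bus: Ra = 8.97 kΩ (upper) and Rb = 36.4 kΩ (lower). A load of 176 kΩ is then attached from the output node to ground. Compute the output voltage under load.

The load sits in parallel with Rb: Rb‖R_L = (36.4 × 176) / (36.4 + 176) = 30.16 kΩ.
V_out = 42.6 × 30.16 / (8.97 + 30.16) = 42.6 × 30.16/39.13 = 32.8 V.

V_out ≈ 32.8 V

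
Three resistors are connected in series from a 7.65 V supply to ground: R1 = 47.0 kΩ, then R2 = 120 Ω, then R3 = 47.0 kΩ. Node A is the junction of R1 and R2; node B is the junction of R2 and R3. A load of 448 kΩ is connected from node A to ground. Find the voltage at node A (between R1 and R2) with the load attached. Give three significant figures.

V ≈ 3.64 V

Below node A the series string R2+R3 = 47120 Ω sits in parallel with the 448000 Ω load: 42640 Ω.
V_A = 7.65 × 42640/(47000 + 42640) = 3.64 V.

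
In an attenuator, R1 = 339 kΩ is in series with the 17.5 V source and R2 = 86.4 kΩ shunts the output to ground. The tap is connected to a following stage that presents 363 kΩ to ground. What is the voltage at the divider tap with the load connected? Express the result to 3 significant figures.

V_out ≈ 2.99 V

The load sits in parallel with R2: R2‖R_L = (86.4 × 363) / (86.4 + 363) = 69.79 kΩ.
V_out = 17.5 × 69.79 / (339 + 69.79) = 17.5 × 69.79/408.8 = 2.99 V.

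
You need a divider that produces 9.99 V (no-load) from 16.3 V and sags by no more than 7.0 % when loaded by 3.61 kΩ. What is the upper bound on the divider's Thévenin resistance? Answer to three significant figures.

R_th ≤ 272 Ω

Loading drop = R_th/(R_th + R_L) ≤ 0.0700, so R_th ≤ R_L · ε/(1−ε) = 3.61 kΩ × 0.0700/0.9300 = 272 Ω.
(Any R1, R2 with R2/(R1+R2) = 0.613 and R1‖R2 ≤ 272 Ω will meet the spec.)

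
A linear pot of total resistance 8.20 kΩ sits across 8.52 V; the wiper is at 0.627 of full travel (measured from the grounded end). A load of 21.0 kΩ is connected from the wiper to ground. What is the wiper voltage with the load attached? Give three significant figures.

V ≈ 4.90 V

The wiper splits the pot into (1−α)R = 3.059 kΩ above and αR = 5.141 kΩ below.
Lower section ‖ load = 4.130 kΩ.
V_wiper = 8.52 × 4.130/(3.059 + 4.130) = 4.90 V.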